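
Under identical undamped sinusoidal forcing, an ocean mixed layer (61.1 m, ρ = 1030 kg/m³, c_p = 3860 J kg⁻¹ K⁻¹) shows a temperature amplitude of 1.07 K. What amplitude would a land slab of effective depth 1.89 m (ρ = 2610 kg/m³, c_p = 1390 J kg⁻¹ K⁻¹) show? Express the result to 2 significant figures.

38 K

C_ocean = 2.43×10^8 J/(m²·K); C_land = 6.86×10^6 J/(m²·K).
A ∝ 1/C ⇒ A_land = A_ocean × C_ocean/C_land = 1.07 × 35.4 = 37.9 K.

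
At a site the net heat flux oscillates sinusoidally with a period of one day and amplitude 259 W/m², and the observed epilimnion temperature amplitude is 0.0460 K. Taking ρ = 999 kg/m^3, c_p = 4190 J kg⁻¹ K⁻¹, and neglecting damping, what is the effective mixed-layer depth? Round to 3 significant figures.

ω = 2π / 86400 s = 7.27×10^-5 s⁻¹.
Required C = F₀ / (A ω) = 259 / (0.0460 × 7.27×10^-5) = 7.74×10^7 J/(m²·K).
D = C / (ρ c_p) = 7.74×10^7 / (999 × 4190) = 18.5 m.

18.5 m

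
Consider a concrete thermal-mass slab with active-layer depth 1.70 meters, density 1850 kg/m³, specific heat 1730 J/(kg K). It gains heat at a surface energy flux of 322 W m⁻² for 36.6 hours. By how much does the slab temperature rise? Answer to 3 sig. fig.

7.80 K

Areal heat capacity C = ρ c_p D = 1850 × 1730 × 1.70 = 5.44×10^6 J/(m^2 K).
Net heat input Q = F Δt = 322 × (36.6 hours × 3600 s/hour) = 4.24×10^7 J/m².
ΔT = Q / C = 4.24×10^7 / 5.44×10^6 = 7.80 K.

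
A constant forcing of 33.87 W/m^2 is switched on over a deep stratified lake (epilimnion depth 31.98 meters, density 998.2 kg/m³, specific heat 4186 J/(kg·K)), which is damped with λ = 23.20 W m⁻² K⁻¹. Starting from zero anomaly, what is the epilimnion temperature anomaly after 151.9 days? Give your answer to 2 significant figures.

Areal heat capacity C = ρ c_p D = 998.2 × 4186 × 31.98 = 1.34×10^8 J/(m^2 K).
τ = C / λ = 1.34×10^8 / 23.20 = 5.76×10^6 s.
Equilibrium anomaly ΔT_eq = F / λ = 33.87 / 23.20 = 1.46 K.
t = 151.9 days = 1.31×10^7 s, so t/τ = 2.28.
ΔT(t) = ΔT_eq (1 − e^(−t/τ)) = 1.46 × (1 − e^−2.28) = 1.31 K.

1.3 K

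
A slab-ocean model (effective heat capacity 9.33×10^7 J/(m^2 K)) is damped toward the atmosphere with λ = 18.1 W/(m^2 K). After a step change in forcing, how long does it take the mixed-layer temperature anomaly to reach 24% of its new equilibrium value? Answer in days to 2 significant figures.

16 days

Areal heat capacity C = 9.33×10^7 J/(m^2 K) (given).
τ = C / λ = 9.33×10^7 / 18.1 = 5.15×10^6 s.
Fraction reached: 1 − e^(−t/τ) = 0.24 ⇒ t = −τ ln(1 − 0.24) = τ × 0.274.
t = 1.41×10^6 s = 16.4 days.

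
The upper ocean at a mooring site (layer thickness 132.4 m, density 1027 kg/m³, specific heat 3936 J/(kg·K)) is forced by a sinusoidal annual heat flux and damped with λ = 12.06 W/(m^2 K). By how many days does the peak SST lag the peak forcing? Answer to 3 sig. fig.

84.7 days

Areal heat capacity C = ρ c_p D = 1027 × 3936 × 132.4 = 5.35×10^8 J/(m^2 K).
ω = 2π / 3.15×10^7 s = 1.99×10^-7 s⁻¹.
Phase lag φ = arctan(Cω/λ) = arctan(107/12.06) = 1.46 rad.
Time lag = φ / ω = 1.46 / 1.99×10^-7 = 7.32×10^6 s = 84.7 days.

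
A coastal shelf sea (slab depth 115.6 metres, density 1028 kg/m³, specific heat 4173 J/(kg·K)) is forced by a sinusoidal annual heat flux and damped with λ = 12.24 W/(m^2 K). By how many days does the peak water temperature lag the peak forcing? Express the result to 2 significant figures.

Areal heat capacity C = ρ c_p D = 1028 × 4173 × 115.6 = 4.96×10^8 J m⁻² K⁻¹.
ω = 2π / 3.15×10^7 s = 1.99×10^-7 s⁻¹.
Phase lag φ = arctan(Cω/λ) = arctan(98.8/12.24) = 1.45 rad.
Time lag = φ / ω = 1.45 / 1.99×10^-7 = 7.27×10^6 s = 84.1 days.

84 days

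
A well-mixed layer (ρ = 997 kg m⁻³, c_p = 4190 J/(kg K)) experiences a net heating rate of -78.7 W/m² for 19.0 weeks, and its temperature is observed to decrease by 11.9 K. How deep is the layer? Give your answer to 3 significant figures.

Heat input Q = F Δt = -78.7 × 1.15×10^7 s = -9.04×10^8 J/m².
Required areal heat capacity C = Q / ΔT = 7.60×10^7 J/(m²·K).
Depth D = C / (ρ c_p) = 7.60×10^7 / (997 × 4190) = 18.2 m.

18.2 m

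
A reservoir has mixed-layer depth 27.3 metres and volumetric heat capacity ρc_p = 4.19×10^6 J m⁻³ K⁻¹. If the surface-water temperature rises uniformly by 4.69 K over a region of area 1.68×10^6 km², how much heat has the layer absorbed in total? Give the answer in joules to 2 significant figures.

Areal heat capacity C = ρc_p × D = 4.19×10^6 × 27.3 = 1.14×10^8 J/(m²·K).
Heat per unit area: q = C ΔT = 1.14×10^8 × 4.69 = 5.36×10^8 J/m².
Total heat: Q = q × A = 5.36×10^8 × (1.68×10^6 × 10⁶ m²) = 9.01×10^20 J.

9.0×10^20 J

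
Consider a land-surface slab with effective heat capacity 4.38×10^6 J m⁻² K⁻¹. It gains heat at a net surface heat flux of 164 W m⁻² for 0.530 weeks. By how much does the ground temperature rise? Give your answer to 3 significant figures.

Areal heat capacity C = 4.38×10^6 J m⁻² K⁻¹ (given).
Net heat input Q = F Δt = 164 × (0.530 weeks × 6.048×10^5 s/week) = 5.26×10^7 J/m².
ΔT = Q / C = 5.26×10^7 / 4.38×10^6 = 12.0 K.

12.0 K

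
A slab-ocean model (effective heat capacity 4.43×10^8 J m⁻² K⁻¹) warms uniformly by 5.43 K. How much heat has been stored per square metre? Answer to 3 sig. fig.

Areal heat capacity C = 4.43×10^8 J m⁻² K⁻¹ (given).
ΔQ = C ΔT = 4.43×10^8 × 5.43 = 2.41×10^9 J/m².

2.41×10^9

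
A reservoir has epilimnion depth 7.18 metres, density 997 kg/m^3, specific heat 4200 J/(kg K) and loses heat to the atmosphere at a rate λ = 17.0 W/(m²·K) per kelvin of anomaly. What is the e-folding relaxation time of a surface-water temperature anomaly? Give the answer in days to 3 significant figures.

20.5 days

Areal heat capacity C = ρ c_p D = 997 × 4200 × 7.18 = 3.01×10^7 J m⁻² K⁻¹.
Relaxation time τ = C / λ = 3.01×10^7 / 17.0 = 1.77×10^6 s.
In days: 1.77×10^6 s / (86400 s/day) = 20.5 days.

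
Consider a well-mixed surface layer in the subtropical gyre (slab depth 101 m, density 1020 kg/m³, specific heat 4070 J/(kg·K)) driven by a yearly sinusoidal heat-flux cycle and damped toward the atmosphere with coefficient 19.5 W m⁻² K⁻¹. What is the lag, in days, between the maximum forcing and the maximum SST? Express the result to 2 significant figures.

78 days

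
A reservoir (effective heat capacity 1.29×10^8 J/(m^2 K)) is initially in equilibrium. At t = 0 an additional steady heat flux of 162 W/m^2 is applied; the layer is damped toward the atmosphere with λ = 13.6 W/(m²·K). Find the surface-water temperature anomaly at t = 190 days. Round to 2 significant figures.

Areal heat capacity C = 1.29×10^8 J/(m^2 K) (given).
τ = C / λ = 1.29×10^8 / 13.6 = 9.49×10^6 s.
Equilibrium anomaly ΔT_eq = F / λ = 162 / 13.6 = 11.9 K.
t = 190 days = 1.64×10^7 s, so t/τ = 1.73.
ΔT(t) = ΔT_eq (1 − e^(−t/τ)) = 11.9 × (1 − e^−1.73) = 9.80 K.

9.8 K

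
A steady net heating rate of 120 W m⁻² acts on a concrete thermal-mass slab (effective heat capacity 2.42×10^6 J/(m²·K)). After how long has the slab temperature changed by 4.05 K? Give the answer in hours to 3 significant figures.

Areal heat capacity C = 2.42×10^6 J/(m²·K) (given).
Time required: Δt = C ΔT / F = 2.42×10^6 × 4.05 / 120 = 81700 s.
In hours: 81700 s / (3600 s/hour) = 22.7 hours.

22.7 hours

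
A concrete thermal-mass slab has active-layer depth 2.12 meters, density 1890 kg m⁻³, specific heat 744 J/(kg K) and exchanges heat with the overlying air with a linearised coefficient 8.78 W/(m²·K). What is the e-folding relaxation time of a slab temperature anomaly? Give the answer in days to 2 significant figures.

3.9 days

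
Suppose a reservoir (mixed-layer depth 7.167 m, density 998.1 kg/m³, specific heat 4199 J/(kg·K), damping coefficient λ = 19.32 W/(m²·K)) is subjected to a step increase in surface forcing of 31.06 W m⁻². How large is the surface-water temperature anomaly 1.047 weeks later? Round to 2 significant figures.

0.54 K

Areal heat capacity C = ρ c_p D = 998.1 × 4199 × 7.167 = 3.00×10^7 J m⁻² K⁻¹.
τ = C / λ = 3.00×10^7 / 19.32 = 1.55×10^6 s.
Equilibrium anomaly ΔT_eq = F / λ = 31.06 / 19.32 = 1.61 K.
t = 1.047 weeks = 6.33×10^5 s, so t/τ = 0.407.
ΔT(t) = ΔT_eq (1 − e^(−t/τ)) = 1.61 × (1 − e^−0.407) = 0.538 K.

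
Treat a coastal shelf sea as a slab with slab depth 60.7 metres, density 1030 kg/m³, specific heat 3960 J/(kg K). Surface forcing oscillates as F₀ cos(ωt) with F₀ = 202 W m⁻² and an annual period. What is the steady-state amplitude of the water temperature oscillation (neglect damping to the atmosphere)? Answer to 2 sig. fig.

4.1 K

Areal heat capacity C = ρ c_p D = 1030 × 3960 × 60.7 = 2.48×10^8 J m⁻² K⁻¹.
Angular frequency ω = 2π / T = 2π / 3.15×10^7 s = 1.99×10^-7 s⁻¹.
Cω = 2.48×10^8 × 1.99×10^-7 = 49.3 W/(m²·K).
Amplitude A = F₀ / (Cω) = 202 / 49.3 = 4.10 K.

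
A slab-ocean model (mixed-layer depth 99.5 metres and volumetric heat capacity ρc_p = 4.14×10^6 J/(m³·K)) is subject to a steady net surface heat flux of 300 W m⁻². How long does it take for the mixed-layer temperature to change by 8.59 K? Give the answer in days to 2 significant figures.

140 days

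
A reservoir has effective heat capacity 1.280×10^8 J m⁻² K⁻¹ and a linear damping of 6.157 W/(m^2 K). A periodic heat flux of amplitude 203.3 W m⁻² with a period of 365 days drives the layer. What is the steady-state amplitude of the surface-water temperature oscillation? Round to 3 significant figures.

7.75 K

Areal heat capacity C = 1.280×10^8 J m⁻² K⁻¹ (given).
Angular frequency ω = 2π / T = 2π / 3.15×10^7 s = 1.99×10^-7 s⁻¹.
√((Cω)² + λ²) = √((25.5)² + 6.157²) = 26.2 W/(m²·K).
Amplitude A = F₀ / √((Cω)²+λ²) = 203.3 / 26.2 = 7.75 K.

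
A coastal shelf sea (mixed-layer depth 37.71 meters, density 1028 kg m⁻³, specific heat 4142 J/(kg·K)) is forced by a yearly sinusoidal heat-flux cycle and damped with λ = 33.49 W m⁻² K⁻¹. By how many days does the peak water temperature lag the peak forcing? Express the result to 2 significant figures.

44 days

Areal heat capacity C = ρ c_p D = 1028 × 4142 × 37.71 = 1.61×10^8 J/(m^2 K).
ω = 2π / 3.15×10^7 s = 1.99×10^-7 s⁻¹.
Phase lag φ = arctan(Cω/λ) = arctan(32.0/33.49) = 0.763 rad.
Time lag = φ / ω = 0.763 / 1.99×10^-7 = 3.83×10^6 s = 44.3 days.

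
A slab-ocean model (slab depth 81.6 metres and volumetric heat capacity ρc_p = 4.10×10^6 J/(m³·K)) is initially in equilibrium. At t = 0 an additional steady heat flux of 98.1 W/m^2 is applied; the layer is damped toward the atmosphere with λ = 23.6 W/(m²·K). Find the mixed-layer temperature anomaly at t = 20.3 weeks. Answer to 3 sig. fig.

2.41 K

Areal heat capacity C = ρc_p × D = 4.10×10^6 × 81.6 = 3.35×10^8 J/(m²·K).
τ = C / λ = 3.35×10^8 / 23.6 = 1.42×10^7 s.
Equilibrium anomaly ΔT_eq = F / λ = 98.1 / 23.6 = 4.16 K.
t = 20.3 weeks = 1.23×10^7 s, so t/τ = 0.866.
ΔT(t) = ΔT_eq (1 − e^(−t/τ)) = 4.16 × (1 − e^−0.866) = 2.41 K.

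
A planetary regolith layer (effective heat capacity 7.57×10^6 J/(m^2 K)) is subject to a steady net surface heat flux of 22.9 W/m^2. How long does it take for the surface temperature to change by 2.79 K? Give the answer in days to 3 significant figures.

Areal heat capacity C = 7.57×10^6 J/(m^2 K) (given).
Time required: Δt = C ΔT / F = 7.57×10^6 × 2.79 / 22.9 = 9.22×10^5 s.
In days: 9.22×10^5 s / (86400 s/day) = 10.7 days.

10.7 days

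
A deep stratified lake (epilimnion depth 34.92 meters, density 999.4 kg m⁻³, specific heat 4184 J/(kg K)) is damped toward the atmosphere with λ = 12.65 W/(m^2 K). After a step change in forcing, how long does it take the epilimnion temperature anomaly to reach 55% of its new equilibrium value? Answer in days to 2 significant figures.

Areal heat capacity C = ρ c_p D = 999.4 × 4184 × 34.92 = 1.46×10^8 J/(m^2 K).
τ = C / λ = 1.46×10^8 / 12.65 = 1.15×10^7 s.
Fraction reached: 1 − e^(−t/τ) = 0.55 ⇒ t = −τ ln(1 − 0.55) = τ × 0.799.
t = 9.22×10^6 s = 107 days.

110 days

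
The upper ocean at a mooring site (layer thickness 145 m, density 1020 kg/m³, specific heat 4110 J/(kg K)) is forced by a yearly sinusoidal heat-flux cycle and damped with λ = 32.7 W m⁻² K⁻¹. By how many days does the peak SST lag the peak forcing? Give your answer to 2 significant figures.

76 days

Areal heat capacity C = ρ c_p D = 1020 × 4110 × 145 = 6.08×10^8 J/(m^2 K).
ω = 2π / 3.15×10^7 s = 1.99×10^-7 s⁻¹.
Phase lag φ = arctan(Cω/λ) = arctan(121/32.7) = 1.31 rad.
Time lag = φ / ω = 1.31 / 1.99×10^-7 = 6.56×10^6 s = 75.9 days.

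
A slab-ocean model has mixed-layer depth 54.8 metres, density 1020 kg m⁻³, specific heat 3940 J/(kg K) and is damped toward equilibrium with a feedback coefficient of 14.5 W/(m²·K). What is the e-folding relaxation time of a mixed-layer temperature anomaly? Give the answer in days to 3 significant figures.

176 days

Areal heat capacity C = ρ c_p D = 1020 × 3940 × 54.8 = 2.20×10^8 J m⁻² K⁻¹.
Relaxation time τ = C / λ = 2.20×10^8 / 14.5 = 1.52×10^7 s.
In days: 1.52×10^7 s / (86400 s/day) = 176 days.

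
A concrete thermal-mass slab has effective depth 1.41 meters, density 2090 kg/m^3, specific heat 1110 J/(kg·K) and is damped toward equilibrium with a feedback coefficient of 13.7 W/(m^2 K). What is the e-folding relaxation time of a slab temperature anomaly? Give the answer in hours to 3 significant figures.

66.3 hours

Areal heat capacity C = ρ c_p D = 2090 × 1110 × 1.41 = 3.27×10^6 J m⁻² K⁻¹.
Relaxation time τ = C / λ = 3.27×10^6 / 13.7 = 2.39×10^5 s.
In hours: 2.39×10^5 s / (3600 s/hour) = 66.3 hours.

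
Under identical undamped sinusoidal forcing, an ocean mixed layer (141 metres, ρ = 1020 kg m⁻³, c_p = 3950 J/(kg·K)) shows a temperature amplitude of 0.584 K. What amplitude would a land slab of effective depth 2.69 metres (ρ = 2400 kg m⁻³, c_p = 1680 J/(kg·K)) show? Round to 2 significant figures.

31 K

C_ocean = 5.68×10^8 J/(m²·K); C_land = 1.08×10^7 J/(m²·K).
A ∝ 1/C ⇒ A_land = A_ocean × C_ocean/C_land = 0.584 × 52.4 = 30.6 K.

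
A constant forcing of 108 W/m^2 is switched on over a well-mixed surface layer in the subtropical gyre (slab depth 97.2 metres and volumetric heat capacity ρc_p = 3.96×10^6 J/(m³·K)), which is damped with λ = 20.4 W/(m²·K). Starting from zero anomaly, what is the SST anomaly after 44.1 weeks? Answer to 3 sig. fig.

Areal heat capacity C = ρc_p × D = 3.96×10^6 × 97.2 = 3.85×10^8 J/(m²·K).
τ = C / λ = 3.85×10^8 / 20.4 = 1.89×10^7 s.
Equilibrium anomaly ΔT_eq = F / λ = 108 / 20.4 = 5.29 K.
t = 44.1 weeks = 2.67×10^7 s, so t/τ = 1.41.
ΔT(t) = ΔT_eq (1 − e^(−t/τ)) = 5.29 × (1 − e^−1.41) = 4.01 K.

4.01 K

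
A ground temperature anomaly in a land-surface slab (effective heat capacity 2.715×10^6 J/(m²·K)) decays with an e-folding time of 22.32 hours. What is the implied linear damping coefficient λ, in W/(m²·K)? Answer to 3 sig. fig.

33.8

Areal heat capacity C = 2.715×10^6 J/(m²·K) (given).
τ = 22.32 hours = 80400 s.
λ = C / τ = 2.72×10^6 / 80400 = 33.8 W/(m²·K).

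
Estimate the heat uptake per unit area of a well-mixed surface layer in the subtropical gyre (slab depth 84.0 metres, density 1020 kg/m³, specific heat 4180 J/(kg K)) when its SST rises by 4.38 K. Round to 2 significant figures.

Areal heat capacity C = ρ c_p D = 1020 × 4180 × 84.0 = 3.58×10^8 J m⁻² K⁻¹.
ΔQ = C ΔT = 3.58×10^8 × 4.38 = 1.57×10^9 J/m².

1.6×10^9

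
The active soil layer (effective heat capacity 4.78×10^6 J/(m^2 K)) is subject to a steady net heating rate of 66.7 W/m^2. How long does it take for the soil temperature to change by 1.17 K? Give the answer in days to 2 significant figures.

0.97 days

Areal heat capacity C = 4.78×10^6 J/(m^2 K) (given).
Time required: Δt = C ΔT / F = 4.78×10^6 × 1.17 / 66.7 = 83800 s.
In days: 83800 s / (86400 s/day) = 0.970 days.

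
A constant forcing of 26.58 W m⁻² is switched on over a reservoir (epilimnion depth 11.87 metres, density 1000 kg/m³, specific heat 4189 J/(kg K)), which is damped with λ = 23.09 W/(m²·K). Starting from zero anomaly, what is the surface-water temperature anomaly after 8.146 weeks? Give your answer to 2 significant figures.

Areal heat capacity C = ρ c_p D = 1000 × 4189 × 11.87 = 4.97×10^7 J m⁻² K⁻¹.
τ = C / λ = 4.97×10^7 / 23.09 = 2.15×10^6 s.
Equilibrium anomaly ΔT_eq = F / λ = 26.58 / 23.09 = 1.15 K.
t = 8.146 weeks = 4.93×10^6 s, so t/τ = 2.29.
ΔT(t) = ΔT_eq (1 − e^(−t/τ)) = 1.15 × (1 − e^−2.29) = 1.03 K.

1.0 K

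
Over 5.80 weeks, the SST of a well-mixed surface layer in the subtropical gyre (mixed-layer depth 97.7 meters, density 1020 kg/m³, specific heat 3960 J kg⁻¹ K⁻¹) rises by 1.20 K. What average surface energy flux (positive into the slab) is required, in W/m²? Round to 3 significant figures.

135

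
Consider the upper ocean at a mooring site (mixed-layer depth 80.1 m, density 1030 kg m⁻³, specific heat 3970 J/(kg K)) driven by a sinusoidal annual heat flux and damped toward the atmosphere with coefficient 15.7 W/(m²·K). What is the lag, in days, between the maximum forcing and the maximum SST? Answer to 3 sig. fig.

77.5 days

Areal heat capacity C = ρ c_p D = 1030 × 3970 × 80.1 = 3.28×10^8 J/(m²·K).
ω = 2π / 3.15×10^7 s = 1.99×10^-7 s⁻¹.
Phase lag φ = arctan(Cω/λ) = arctan(65.3/15.7) = 1.33 rad.
Time lag = φ / ω = 1.33 / 1.99×10^-7 = 6.70×10^6 s = 77.5 days.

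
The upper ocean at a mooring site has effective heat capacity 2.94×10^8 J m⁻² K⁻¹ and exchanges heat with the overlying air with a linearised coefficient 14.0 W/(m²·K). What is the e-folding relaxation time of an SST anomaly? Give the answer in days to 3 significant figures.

243 days

Areal heat capacity C = 2.94×10^8 J m⁻² K⁻¹ (given).
Relaxation time τ = C / λ = 2.94×10^8 / 14.0 = 2.10×10^7 s.
In days: 2.10×10^7 s / (86400 s/day) = 243 days.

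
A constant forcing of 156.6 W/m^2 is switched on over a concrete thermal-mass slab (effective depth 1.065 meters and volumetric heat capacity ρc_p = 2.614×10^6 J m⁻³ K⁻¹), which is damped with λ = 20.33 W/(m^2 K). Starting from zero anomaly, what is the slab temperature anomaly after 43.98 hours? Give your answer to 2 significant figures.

5.3 K

Areal heat capacity C = ρc_p × D = 2.614×10^6 × 1.065 = 2.78×10^6 J/(m²·K).
τ = C / λ = 2.78×10^6 / 20.33 = 1.37×10^5 s.
Equilibrium anomaly ΔT_eq = F / λ = 156.6 / 20.33 = 7.70 K.
t = 43.98 hours = 1.58×10^5 s, so t/τ = 1.16.
ΔT(t) = ΔT_eq (1 − e^(−t/τ)) = 7.70 × (1 − e^−1.16) = 5.28 K.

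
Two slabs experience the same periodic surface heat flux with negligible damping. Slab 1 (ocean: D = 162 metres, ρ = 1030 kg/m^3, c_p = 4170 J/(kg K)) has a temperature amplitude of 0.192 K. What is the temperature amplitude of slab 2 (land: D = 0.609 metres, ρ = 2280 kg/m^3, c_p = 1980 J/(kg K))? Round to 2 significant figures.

49 K

C_ocean = 6.96×10^8 J/(m²·K); C_land = 2.75×10^6 J/(m²·K).
A ∝ 1/C ⇒ A_land = A_ocean × C_ocean/C_land = 0.192 × 253 = 48.6 K.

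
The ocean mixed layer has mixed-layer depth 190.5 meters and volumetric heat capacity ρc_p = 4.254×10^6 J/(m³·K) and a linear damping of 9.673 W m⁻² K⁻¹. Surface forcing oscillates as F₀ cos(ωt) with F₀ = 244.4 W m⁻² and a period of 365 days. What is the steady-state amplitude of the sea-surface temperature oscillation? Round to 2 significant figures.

1.5 K

Areal heat capacity C = ρc_p × D = 4.254×10^6 × 190.5 = 8.10×10^8 J/(m²·K).
Angular frequency ω = 2π / T = 2π / 3.15×10^7 s = 1.99×10^-7 s⁻¹.
√((Cω)² + λ²) = √((161)² + 9.673²) = 162 W/(m²·K).
Amplitude A = F₀ / √((Cω)²+λ²) = 244.4 / 162 = 1.51 K.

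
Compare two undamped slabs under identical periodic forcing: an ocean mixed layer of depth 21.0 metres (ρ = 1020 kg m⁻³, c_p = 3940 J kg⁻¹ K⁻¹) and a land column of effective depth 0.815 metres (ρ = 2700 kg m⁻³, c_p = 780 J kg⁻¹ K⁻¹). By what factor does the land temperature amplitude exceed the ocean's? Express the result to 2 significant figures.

C_ocean = 1020 × 3940 × 21.0 = 8.44×10^7 J/(m²·K).
C_land = 2700 × 780 × 0.815 = 1.72×10^6 J/(m²·K).
Undamped amplitude ∝ 1/C, so A_land/A_ocean = C_ocean/C_land = 49.2.

49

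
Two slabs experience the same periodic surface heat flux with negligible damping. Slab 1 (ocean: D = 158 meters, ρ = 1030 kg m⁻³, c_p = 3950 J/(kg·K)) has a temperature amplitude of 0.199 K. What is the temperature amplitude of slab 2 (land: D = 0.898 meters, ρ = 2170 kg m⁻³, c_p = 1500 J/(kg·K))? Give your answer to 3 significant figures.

C_ocean = 6.43×10^8 J/(m²·K); C_land = 2.92×10^6 J/(m²·K).
A ∝ 1/C ⇒ A_land = A_ocean × C_ocean/C_land = 0.199 × 220 = 43.8 K.

43.8 K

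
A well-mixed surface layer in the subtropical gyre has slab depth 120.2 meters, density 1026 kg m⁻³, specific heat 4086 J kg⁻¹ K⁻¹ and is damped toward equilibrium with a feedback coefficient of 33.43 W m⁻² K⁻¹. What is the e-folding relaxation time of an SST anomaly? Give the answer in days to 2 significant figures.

170 days

Areal heat capacity C = ρ c_p D = 1026 × 4086 × 120.2 = 5.04×10^8 J/(m²·K).
Relaxation time τ = C / λ = 5.04×10^8 / 33.43 = 1.51×10^7 s.
In days: 1.51×10^7 s / (86400 s/day) = 174 days.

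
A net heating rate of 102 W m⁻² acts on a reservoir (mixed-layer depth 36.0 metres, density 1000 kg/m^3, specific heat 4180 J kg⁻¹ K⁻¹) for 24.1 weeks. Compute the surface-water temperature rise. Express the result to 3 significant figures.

Areal heat capacity C = ρ c_p D = 1000 × 4180 × 36.0 = 1.50×10^8 J/(m²·K).
Net heat input Q = F Δt = 102 × (24.1 weeks × 6.048×10^5 s/week) = 1.49×10^9 J/m².
ΔT = Q / C = 1.49×10^9 / 1.50×10^8 = 9.88 K.

9.88 K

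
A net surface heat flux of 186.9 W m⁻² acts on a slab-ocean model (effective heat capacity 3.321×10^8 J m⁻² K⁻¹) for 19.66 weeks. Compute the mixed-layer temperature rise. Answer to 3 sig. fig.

Areal heat capacity C = 3.321×10^8 J m⁻² K⁻¹ (given).
Net heat input Q = F Δt = 186.9 × (19.66 weeks × 6.048×10^5 s/week) = 2.22×10^9 J/m².
ΔT = Q / C = 2.22×10^9 / 3.32×10^8 = 6.69 K.

6.69 K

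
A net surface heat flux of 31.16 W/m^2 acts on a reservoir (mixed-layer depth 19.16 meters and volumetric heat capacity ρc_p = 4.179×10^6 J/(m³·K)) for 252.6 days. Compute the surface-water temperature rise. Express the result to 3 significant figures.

8.49 K

Areal heat capacity C = ρc_p × D = 4.179×10^6 × 19.16 = 8.01×10^7 J/(m²·K).
Net heat input Q = F Δt = 31.16 × (252.6 days × 86400 s/day) = 6.80×10^8 J/m².
ΔT = Q / C = 6.80×10^8 / 8.01×10^7 = 8.49 K.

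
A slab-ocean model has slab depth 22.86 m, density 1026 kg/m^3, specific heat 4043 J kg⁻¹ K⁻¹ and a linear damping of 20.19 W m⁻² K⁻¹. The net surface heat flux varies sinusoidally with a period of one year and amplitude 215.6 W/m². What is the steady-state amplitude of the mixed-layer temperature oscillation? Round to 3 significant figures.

7.80 K

Areal heat capacity C = ρ c_p D = 1026 × 4043 × 22.86 = 9.48×10^7 J m⁻² K⁻¹.
Angular frequency ω = 2π / T = 2π / 3.15×10^7 s = 1.99×10^-7 s⁻¹.
√((Cω)² + λ²) = √((18.9)² + 20.19²) = 27.7 W/(m²·K).
Amplitude A = F₀ / √((Cω)²+λ²) = 215.6 / 27.7 = 7.80 K.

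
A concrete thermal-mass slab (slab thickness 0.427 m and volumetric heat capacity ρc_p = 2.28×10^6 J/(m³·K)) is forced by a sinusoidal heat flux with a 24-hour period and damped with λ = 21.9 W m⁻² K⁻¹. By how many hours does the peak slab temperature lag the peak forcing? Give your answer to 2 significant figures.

4.9 hours

Areal heat capacity C = ρc_p × D = 2.28×10^6 × 0.427 = 9.74×10^5 J m⁻² K⁻¹.
ω = 2π / 86400 s = 7.27×10^-5 s⁻¹.
Phase lag φ = arctan(Cω/λ) = arctan(70.8/21.9) = 1.27 rad.
Time lag = φ / ω = 1.27 / 7.27×10^-5 = 17500 s = 4.85 hours.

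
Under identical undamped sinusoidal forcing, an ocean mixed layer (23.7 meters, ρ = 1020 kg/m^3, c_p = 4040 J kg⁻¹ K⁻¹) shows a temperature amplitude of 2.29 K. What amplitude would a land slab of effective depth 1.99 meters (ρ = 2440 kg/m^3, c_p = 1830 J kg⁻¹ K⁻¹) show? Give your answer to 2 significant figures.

25 K

C_ocean = 9.77×10^7 J/(m²·K); C_land = 8.89×10^6 J/(m²·K).
A ∝ 1/C ⇒ A_land = A_ocean × C_ocean/C_land = 2.29 × 11.0 = 25.2 K.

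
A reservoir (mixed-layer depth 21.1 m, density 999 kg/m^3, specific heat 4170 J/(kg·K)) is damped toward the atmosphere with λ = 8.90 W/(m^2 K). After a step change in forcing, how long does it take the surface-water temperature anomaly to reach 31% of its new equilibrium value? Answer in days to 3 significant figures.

Areal heat capacity C = ρ c_p D = 999 × 4170 × 21.1 = 8.79×10^7 J/(m²·K).
τ = C / λ = 8.79×10^7 / 8.90 = 9.88×10^6 s.
Fraction reached: 1 − e^(−t/τ) = 0.31 ⇒ t = −τ ln(1 − 0.31) = τ × 0.371.
t = 3.66×10^6 s = 42.4 days.

42.4 days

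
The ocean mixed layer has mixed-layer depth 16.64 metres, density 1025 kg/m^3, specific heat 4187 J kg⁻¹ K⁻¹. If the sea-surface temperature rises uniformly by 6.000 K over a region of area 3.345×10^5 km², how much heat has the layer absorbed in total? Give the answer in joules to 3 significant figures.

1.43×10^20 J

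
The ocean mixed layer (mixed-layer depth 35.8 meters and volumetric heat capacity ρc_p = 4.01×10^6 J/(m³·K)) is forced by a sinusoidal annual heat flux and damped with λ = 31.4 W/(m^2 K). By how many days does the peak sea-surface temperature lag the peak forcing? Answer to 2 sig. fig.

Areal heat capacity C = ρc_p × D = 4.01×10^6 × 35.8 = 1.44×10^8 J/(m^2 K).
ω = 2π / 3.15×10^7 s = 1.99×10^-7 s⁻¹.
Phase lag φ = arctan(Cω/λ) = arctan(28.6/31.4) = 0.739 rad.
Time lag = φ / ω = 0.739 / 1.99×10^-7 = 3.71×10^6 s = 42.9 days.

43 days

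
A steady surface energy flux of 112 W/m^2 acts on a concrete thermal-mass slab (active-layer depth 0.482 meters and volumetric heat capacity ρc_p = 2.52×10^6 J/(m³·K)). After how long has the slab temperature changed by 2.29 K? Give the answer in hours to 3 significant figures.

Areal heat capacity C = ρc_p × D = 2.52×10^6 × 0.482 = 1.21×10^6 J/(m²·K).
Time required: Δt = C ΔT / F = 1.21×10^6 × 2.29 / 112 = 24800 s.
In hours: 24800 s / (3600 s/hour) = 6.90 hours.

6.90 hours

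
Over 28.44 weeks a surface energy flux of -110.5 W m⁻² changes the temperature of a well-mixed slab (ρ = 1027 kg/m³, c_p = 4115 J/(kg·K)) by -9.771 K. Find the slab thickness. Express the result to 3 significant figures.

46.0 m

Heat input Q = F Δt = -110.5 × 1.72×10^7 s = -1.90×10^9 J/m².
Required areal heat capacity C = Q / ΔT = 1.95×10^8 J/(m²·K).
Depth D = C / (ρ c_p) = 1.95×10^8 / (1027 × 4115) = 46.0 m.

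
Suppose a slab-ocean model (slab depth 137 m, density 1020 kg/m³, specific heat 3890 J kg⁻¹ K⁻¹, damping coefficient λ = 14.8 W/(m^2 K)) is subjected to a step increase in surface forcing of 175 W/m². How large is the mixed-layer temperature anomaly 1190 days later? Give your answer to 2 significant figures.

11 K

Areal heat capacity C = ρ c_p D = 1020 × 3890 × 137 = 5.44×10^8 J/(m^2 K).
τ = C / λ = 5.44×10^8 / 14.8 = 3.67×10^7 s.
Equilibrium anomaly ΔT_eq = F / λ = 175 / 14.8 = 11.8 K.
t = 1190 days = 1.03×10^8 s, so t/τ = 2.80.
ΔT(t) = ΔT_eq (1 − e^(−t/τ)) = 11.8 × (1 − e^−2.80) = 11.1 K.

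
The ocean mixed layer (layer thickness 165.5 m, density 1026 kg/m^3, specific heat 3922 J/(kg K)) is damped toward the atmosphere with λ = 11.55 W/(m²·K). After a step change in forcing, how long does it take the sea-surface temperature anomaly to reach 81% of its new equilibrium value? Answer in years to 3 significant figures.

Areal heat capacity C = ρ c_p D = 1026 × 3922 × 165.5 = 6.66×10^8 J/(m²·K).
τ = C / λ = 6.66×10^8 / 11.55 = 5.77×10^7 s.
Fraction reached: 1 − e^(−t/τ) = 0.81 ⇒ t = −τ ln(1 − 0.81) = τ × 1.66.
t = 9.58×10^7 s = 3.03 years.

3.03 years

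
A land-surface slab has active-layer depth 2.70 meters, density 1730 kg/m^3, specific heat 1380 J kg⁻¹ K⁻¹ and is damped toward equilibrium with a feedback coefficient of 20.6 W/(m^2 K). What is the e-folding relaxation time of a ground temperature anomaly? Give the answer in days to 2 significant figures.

Areal heat capacity C = ρ c_p D = 1730 × 1380 × 2.70 = 6.45×10^6 J/(m²·K).
Relaxation time τ = C / λ = 6.45×10^6 / 20.6 = 3.13×10^5 s.
In days: 3.13×10^5 s / (86400 s/day) = 3.62 days.

3.6 days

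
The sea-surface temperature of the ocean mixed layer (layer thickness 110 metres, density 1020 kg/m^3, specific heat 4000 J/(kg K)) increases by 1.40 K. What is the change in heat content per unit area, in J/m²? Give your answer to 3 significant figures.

6.28×10^8

Areal heat capacity C = ρ c_p D = 1020 × 4000 × 110 = 4.49×10^8 J/(m^2 K).
ΔQ = C ΔT = 4.49×10^8 × 1.40 = 6.28×10^8 J/m².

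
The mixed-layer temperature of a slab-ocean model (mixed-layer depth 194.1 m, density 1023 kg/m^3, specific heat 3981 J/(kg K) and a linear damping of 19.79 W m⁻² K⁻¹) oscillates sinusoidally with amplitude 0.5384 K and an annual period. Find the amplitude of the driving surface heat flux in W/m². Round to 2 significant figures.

Areal heat capacity C = ρ c_p D = 1023 × 3981 × 194.1 = 7.90×10^8 J/(m²·K).
ω = 2π / 3.15×10^7 s = 1.99×10^-7 s⁻¹.
√((Cω)² + λ²) = √((157)² + 19.79²) = 159 W/(m²·K).
F₀ = A × √((Cω)²+λ²) = 0.5384 × 159 = 85.5 W/m².

85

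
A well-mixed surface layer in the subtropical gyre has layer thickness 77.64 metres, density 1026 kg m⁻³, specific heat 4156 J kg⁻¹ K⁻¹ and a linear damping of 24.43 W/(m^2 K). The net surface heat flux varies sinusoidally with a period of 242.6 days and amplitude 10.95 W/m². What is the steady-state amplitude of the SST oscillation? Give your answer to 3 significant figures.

Areal heat capacity C = ρ c_p D = 1026 × 4156 × 77.64 = 3.31×10^8 J m⁻² K⁻¹.
Angular frequency ω = 2π / T = 2π / 2.10×10^7 s = 3.00×10^-7 s⁻¹.
√((Cω)² + λ²) = √((99.2)² + 24.43²) = 102 W/(m²·K).
Amplitude A = F₀ / √((Cω)²+λ²) = 10.95 / 102 = 0.107 K.

0.107 K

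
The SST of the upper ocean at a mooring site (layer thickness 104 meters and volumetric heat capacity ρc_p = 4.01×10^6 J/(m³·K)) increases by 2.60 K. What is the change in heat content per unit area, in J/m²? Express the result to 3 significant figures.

Areal heat capacity C = ρc_p × D = 4.01×10^6 × 104 = 4.17×10^8 J/(m^2 K).
ΔQ = C ΔT = 4.17×10^8 × 2.60 = 1.08×10^9 J/m².

1.08×10^9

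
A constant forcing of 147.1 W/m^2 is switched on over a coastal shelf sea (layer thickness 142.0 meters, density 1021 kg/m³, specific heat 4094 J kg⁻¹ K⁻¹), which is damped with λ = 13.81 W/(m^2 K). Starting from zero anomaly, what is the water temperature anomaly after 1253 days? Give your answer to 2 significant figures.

Areal heat capacity C = ρ c_p D = 1021 × 4094 × 142.0 = 5.94×10^8 J/(m²·K).
τ = C / λ = 5.94×10^8 / 13.81 = 4.30×10^7 s.
Equilibrium anomaly ΔT_eq = F / λ = 147.1 / 13.81 = 10.7 K.
t = 1253 days = 1.08×10^8 s, so t/τ = 2.52.
ΔT(t) = ΔT_eq (1 − e^(−t/τ)) = 10.7 × (1 − e^−2.52) = 9.79 K.

9.8 K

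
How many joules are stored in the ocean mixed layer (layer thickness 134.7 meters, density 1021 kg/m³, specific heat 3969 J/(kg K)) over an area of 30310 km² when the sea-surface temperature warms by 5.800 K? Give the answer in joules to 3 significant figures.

9.60×10^19 J

Areal heat capacity C = ρ c_p D = 1021 × 3969 × 134.7 = 5.46×10^8 J/(m²·K).
Heat per unit area: q = C ΔT = 5.46×10^8 × 5.800 = 3.17×10^9 J/m².
Total heat: Q = q × A = 3.17×10^9 × (30310 × 10⁶ m²) = 9.60×10^19 J.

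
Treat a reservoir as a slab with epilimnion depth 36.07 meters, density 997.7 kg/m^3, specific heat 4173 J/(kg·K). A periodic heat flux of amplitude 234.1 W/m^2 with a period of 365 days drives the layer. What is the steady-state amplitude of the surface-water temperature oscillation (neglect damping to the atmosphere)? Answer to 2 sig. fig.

Areal heat capacity C = ρ c_p D = 997.7 × 4173 × 36.07 = 1.50×10^8 J m⁻² K⁻¹.
Angular frequency ω = 2π / T = 2π / 3.15×10^7 s = 1.99×10^-7 s⁻¹.
Cω = 1.50×10^8 × 1.99×10^-7 = 29.9 W/(m²·K).
Amplitude A = F₀ / (Cω) = 234.1 / 29.9 = 7.82 K.

7.8 K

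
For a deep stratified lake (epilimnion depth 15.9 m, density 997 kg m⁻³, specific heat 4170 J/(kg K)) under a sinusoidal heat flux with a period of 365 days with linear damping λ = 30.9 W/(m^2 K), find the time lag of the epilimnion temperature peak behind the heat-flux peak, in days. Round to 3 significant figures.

Areal heat capacity C = ρ c_p D = 997 × 4170 × 15.9 = 6.61×10^7 J/(m^2 K).
ω = 2π / 3.15×10^7 s = 1.99×10^-7 s⁻¹.
Phase lag φ = arctan(Cω/λ) = arctan(13.2/30.9) = 0.403 rad.
Time lag = φ / ω = 0.403 / 1.99×10^-7 = 2.02×10^6 s = 23.4 days.

23.4 days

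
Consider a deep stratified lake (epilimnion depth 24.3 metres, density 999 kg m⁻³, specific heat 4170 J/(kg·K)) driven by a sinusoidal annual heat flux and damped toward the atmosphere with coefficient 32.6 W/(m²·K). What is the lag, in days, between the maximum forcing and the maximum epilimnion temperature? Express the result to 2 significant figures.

32 days

Areal heat capacity C = ρ c_p D = 999 × 4170 × 24.3 = 1.01×10^8 J/(m^2 K).
ω = 2π / 3.15×10^7 s = 1.99×10^-7 s⁻¹.
Phase lag φ = arctan(Cω/λ) = arctan(20.2/32.6) = 0.554 rad.
Time lag = φ / ω = 0.554 / 1.99×10^-7 = 2.78×10^6 s = 32.2 days.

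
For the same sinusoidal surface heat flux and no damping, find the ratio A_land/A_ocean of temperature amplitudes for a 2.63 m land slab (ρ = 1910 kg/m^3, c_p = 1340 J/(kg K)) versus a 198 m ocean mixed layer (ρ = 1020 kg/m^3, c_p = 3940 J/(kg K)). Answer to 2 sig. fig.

120

C_ocean = 1020 × 3940 × 198 = 7.96×10^8 J/(m²·K).
C_land = 1910 × 1340 × 2.63 = 6.73×10^6 J/(m²·K).
Undamped amplitude ∝ 1/C, so A_land/A_ocean = C_ocean/C_land = 118.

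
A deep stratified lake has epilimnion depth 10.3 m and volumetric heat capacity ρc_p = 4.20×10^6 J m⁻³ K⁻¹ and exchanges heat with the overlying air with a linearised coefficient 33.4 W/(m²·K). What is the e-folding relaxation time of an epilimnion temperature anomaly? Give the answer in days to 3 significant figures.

15.0 days

Areal heat capacity C = ρc_p × D = 4.20×10^6 × 10.3 = 4.33×10^7 J/(m²·K).
Relaxation time τ = C / λ = 4.33×10^7 / 33.4 = 1.30×10^6 s.
In days: 1.30×10^6 s / (86400 s/day) = 15.0 days.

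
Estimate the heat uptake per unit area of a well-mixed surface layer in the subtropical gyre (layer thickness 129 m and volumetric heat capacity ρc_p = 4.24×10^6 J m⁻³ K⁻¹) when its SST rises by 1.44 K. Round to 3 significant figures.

Areal heat capacity C = ρc_p × D = 4.24×10^6 × 129 = 5.47×10^8 J m⁻² K⁻¹.
ΔQ = C ΔT = 5.47×10^8 × 1.44 = 7.88×10^8 J/m².

7.88×10^8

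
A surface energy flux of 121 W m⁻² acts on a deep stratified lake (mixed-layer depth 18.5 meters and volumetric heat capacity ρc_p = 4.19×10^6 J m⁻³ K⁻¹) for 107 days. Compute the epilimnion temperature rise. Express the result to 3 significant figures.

14.4 K

Areal heat capacity C = ρc_p × D = 4.19×10^6 × 18.5 = 7.75×10^7 J/(m²·K).
Net heat input Q = F Δt = 121 × (107 days × 86400 s/day) = 1.12×10^9 J/m².
ΔT = Q / C = 1.12×10^9 / 7.75×10^7 = 14.4 K.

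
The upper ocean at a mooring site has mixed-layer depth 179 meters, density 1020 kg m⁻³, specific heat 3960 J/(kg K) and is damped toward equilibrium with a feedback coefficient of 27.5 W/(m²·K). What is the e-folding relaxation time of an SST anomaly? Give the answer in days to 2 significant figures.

Areal heat capacity C = ρ c_p D = 1020 × 3960 × 179 = 7.23×10^8 J/(m^2 K).
Relaxation time τ = C / λ = 7.23×10^8 / 27.5 = 2.63×10^7 s.
In days: 2.63×10^7 s / (86400 s/day) = 304 days.

300 days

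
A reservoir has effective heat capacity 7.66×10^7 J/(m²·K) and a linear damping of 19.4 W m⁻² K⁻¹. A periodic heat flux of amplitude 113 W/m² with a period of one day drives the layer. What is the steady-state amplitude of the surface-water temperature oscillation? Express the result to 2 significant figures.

Areal heat capacity C = 7.66×10^7 J/(m²·K) (given).
Angular frequency ω = 2π / T = 2π / 86400 s = 7.27×10^-5 s⁻¹.
√((Cω)² + λ²) = √((5570)² + 19.4²) = 5570 W/(m²·K).
Amplitude A = F₀ / √((Cω)²+λ²) = 113 / 5570 = 0.0203 K.

0.020 K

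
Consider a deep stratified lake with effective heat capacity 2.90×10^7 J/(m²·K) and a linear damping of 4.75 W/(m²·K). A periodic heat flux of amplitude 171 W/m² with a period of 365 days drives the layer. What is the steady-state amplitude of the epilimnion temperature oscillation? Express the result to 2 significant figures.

23 K

Areal heat capacity C = 2.90×10^7 J/(m²·K) (given).
Angular frequency ω = 2π / T = 2π / 3.15×10^7 s = 1.99×10^-7 s⁻¹.
√((Cω)² + λ²) = √((5.78)² + 4.75²) = 7.48 W/(m²·K).
Amplitude A = F₀ / √((Cω)²+λ²) = 171 / 7.48 = 22.9 K.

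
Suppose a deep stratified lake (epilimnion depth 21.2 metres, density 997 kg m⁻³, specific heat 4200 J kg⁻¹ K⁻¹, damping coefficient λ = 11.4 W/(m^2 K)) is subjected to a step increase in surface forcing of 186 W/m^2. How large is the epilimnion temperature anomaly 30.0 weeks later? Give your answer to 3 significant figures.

Areal heat capacity C = ρ c_p D = 997 × 4200 × 21.2 = 8.88×10^7 J m⁻² K⁻¹.
τ = C / λ = 8.88×10^7 / 11.4 = 7.79×10^6 s.
Equilibrium anomaly ΔT_eq = F / λ = 186 / 11.4 = 16.3 K.
t = 30.0 weeks = 1.81×10^7 s, so t/τ = 2.33.
ΔT(t) = ΔT_eq (1 − e^(−t/τ)) = 16.3 × (1 − e^−2.33) = 14.7 K.

14.7 K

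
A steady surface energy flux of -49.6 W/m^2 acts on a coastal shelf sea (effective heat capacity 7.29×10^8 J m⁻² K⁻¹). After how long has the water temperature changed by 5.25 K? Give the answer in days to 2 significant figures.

890 days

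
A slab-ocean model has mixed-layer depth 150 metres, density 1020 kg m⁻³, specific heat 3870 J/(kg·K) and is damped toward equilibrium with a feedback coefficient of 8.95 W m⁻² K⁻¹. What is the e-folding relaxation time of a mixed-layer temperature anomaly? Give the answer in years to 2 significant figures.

Areal heat capacity C = ρ c_p D = 1020 × 3870 × 150 = 5.92×10^8 J/(m^2 K).
Relaxation time τ = C / λ = 5.92×10^8 / 8.95 = 6.62×10^7 s.
In years: 6.62×10^7 s / (3.156×10^7 s/year) = 2.10 years.

2.1 years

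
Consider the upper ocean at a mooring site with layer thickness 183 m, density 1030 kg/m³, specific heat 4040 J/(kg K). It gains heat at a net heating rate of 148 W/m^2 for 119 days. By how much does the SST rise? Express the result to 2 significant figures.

2.0 K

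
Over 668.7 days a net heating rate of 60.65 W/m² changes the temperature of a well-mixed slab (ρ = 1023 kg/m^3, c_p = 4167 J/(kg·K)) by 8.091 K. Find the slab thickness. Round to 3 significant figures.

102 m

Heat input Q = F Δt = 60.65 × 5.78×10^7 s = 3.50×10^9 J/m².
Required areal heat capacity C = Q / ΔT = 4.33×10^8 J/(m²·K).
Depth D = C / (ρ c_p) = 4.33×10^8 / (1023 × 4167) = 102 m.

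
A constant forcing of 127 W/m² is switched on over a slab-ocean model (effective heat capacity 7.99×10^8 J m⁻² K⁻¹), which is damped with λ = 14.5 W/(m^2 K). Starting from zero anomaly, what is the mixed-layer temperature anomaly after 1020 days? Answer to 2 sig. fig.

7.0 K

Areal heat capacity C = 7.99×10^8 J m⁻² K⁻¹ (given).
τ = C / λ = 7.99×10^8 / 14.5 = 5.51×10^7 s.
Equilibrium anomaly ΔT_eq = F / λ = 127 / 14.5 = 8.76 K.
t = 1020 days = 8.81×10^7 s, so t/τ = 1.60.
ΔT(t) = ΔT_eq (1 − e^(−t/τ)) = 8.76 × (1 − e^−1.60) = 6.99 K.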